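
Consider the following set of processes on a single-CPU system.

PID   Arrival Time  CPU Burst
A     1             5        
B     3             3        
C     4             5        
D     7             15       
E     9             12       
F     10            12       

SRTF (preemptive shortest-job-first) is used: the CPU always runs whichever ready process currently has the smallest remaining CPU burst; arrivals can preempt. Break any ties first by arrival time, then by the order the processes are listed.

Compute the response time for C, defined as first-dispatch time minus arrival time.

5

Schedule: | idle 0-1 | A 1-6 | B 6-9 | C 9-14 | E 14-26 | F 26-38 | D 38-53 |
Completion: A=6  B=9  C=14  D=53  E=26  F=38
Turnaround (C−A): A=5  B=6  C=10  D=46  E=17  F=28
Response(C) = first start − arrival = 9 − 4 = 5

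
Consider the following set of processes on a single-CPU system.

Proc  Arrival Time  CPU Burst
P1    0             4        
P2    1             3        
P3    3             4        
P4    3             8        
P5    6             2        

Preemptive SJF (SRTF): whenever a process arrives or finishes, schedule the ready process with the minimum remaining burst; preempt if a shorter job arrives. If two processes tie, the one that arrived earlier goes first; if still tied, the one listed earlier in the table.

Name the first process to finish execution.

Gantt: | P1 0-4 | P2 4-7 | P5 7-9 | P3 9-13 | P4 13-21 |
Completion: P1=4  P2=7  P3=13  P4=21  P5=9
Turnaround (C−A): P1=4  P2=6  P3=10  P4=18  P5=3
Finish order: P1 → P2 → P5 → P3 → P4

P1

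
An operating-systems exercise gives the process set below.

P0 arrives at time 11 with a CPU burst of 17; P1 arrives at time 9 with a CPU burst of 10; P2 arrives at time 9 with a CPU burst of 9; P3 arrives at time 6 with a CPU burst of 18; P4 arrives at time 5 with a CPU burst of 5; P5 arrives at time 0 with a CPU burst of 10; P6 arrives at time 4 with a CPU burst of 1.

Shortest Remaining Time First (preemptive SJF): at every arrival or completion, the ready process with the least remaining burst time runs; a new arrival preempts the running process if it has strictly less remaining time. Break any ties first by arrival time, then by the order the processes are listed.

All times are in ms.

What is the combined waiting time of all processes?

Gantt: | P5 0-4 | P6 4-5 | P4 5-10 | P5 10-16 | P2 16-25 | P1 25-35 | P0 35-52 | P3 52-70 |
Completion: P0=52  P1=35  P2=25  P3=70  P4=10  P5=16  P6=5
Turnaround (C−A): P0=41  P1=26  P2=16  P3=64  P4=5  P5=16  P6=1
Waiting = turnaround − burst: P0=24, P1=16, P2=7, P3=46, P4=0, P5=6, P6=0
Total waiting = 24 + 16 + 7 + 46 + 0 + 6 + 0 = 99

99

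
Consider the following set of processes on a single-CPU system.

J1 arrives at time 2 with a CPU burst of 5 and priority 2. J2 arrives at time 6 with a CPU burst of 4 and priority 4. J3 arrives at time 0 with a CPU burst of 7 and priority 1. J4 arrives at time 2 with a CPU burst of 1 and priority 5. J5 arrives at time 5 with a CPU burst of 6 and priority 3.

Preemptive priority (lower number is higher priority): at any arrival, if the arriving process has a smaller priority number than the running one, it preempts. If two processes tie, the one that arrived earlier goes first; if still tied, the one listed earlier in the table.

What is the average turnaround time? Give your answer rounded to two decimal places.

13.40

Schedule: | J3 0-7 | J1 7-12 | J5 12-18 | J2 18-22 | J4 22-23 |
Completion: J1=12  J2=22  J3=7  J4=23  J5=18
Turnaround (C−A): J1=10  J2=16  J3=7  J4=21  J5=13
Turnaround times: J1=10, J2=16, J3=7, J4=21, J5=13
Average turnaround = (10+16+7+21+13) / 5 = 67/5 = 13.40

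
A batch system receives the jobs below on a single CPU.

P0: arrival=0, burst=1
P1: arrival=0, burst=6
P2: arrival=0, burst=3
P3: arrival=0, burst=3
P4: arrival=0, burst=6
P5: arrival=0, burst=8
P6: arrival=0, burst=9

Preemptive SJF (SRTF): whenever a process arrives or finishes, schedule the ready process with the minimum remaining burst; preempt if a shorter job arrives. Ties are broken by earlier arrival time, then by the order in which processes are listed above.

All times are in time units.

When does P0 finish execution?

Schedule: | P0 0-1 | P2 1-4 | P3 4-7 | P1 7-13 | P4 13-19 | P5 19-27 | P6 27-36 |
Completion: P0=1  P1=13  P2=4  P3=7  P4=19  P5=27  P6=36

1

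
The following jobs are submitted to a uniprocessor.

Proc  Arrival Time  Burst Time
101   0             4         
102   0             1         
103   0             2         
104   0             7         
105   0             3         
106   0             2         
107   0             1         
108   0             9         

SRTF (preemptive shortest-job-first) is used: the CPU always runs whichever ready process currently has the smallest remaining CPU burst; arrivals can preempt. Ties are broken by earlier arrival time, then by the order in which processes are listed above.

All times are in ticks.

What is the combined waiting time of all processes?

55

Schedule: | 102 0-1 | 107 1-2 | 103 2-4 | 106 4-6 | 105 6-9 | 101 9-13 | 104 13-20 | 108 20-29 |
Completion: 101=13  102=1  103=4  104=20  105=9  106=6  107=2  108=29
Turnaround (C−A): 101=13  102=1  103=4  104=20  105=9  106=6  107=2  108=29
Waiting = turnaround − burst: 101=9, 102=0, 103=2, 104=13, 105=6, 106=4, 107=1, 108=20
Total waiting = 9 + 0 + 2 + 13 + 6 + 4 + 1 + 20 = 55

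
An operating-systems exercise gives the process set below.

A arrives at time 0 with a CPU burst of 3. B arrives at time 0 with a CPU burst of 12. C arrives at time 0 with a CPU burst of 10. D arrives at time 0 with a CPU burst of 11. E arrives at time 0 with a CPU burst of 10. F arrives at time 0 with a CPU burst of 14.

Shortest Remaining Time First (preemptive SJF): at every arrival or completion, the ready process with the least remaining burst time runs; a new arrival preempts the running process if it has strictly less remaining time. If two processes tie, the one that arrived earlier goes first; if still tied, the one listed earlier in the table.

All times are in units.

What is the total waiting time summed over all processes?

119

Gantt: | A 0-3 | C 3-13 | E 13-23 | D 23-34 | B 34-46 | F 46-60 |
Completion: A=3  B=46  C=13  D=34  E=23  F=60
Waiting = turnaround − burst: A=0, B=34, C=3, D=23, E=13, F=46
Total waiting = 0 + 34 + 3 + 23 + 13 + 46 = 119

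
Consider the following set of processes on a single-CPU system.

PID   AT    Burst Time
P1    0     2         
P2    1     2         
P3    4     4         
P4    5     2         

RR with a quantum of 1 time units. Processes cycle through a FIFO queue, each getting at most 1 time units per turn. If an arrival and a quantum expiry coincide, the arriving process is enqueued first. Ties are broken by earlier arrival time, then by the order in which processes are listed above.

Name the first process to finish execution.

P1

Timeline: | P1 0-1 | P2 1-2 | P1 2-3 | P2 3-4 | P3 4-5 | P4 5-6 | P3 6-7 | P4 7-8 | P3 8-10 |
Completion: P1=3  P2=4  P3=10  P4=8
Finish order: P1 → P2 → P4 → P3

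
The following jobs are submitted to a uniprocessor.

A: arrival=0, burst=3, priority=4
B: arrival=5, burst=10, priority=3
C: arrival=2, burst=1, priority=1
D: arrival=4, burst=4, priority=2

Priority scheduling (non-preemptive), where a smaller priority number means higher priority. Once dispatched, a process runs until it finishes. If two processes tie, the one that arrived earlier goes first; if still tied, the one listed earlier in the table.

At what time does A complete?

3

Gantt: | A 0-3 | C 3-4 | D 4-8 | B 8-18 |
Completion: A=3  B=18  C=4  D=8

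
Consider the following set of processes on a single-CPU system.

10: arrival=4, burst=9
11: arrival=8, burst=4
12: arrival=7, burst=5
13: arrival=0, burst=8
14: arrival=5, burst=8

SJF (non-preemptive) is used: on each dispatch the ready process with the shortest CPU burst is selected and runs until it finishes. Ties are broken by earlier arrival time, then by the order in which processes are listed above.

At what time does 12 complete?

17

Gantt: | 13 0-8 | 11 8-12 | 12 12-17 | 14 17-25 | 10 25-34 |
Completion: 10=34  11=12  12=17  13=8  14=25
Turnaround (C−A): 10=30  11=4  12=10  13=8  14=20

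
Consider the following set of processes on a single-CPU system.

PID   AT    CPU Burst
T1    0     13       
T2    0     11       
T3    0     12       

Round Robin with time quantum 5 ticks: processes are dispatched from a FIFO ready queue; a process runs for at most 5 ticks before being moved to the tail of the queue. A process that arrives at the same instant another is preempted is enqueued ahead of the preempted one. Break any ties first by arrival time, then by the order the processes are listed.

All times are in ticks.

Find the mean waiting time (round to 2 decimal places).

22.33

Gantt: | T1 0-5 | T2 5-10 | T3 10-15 | T1 15-20 | T2 20-25 | T3 25-30 | T1 30-33 | T2 33-34 | T3 34-36 |
Completion: T1=33  T2=34  T3=36
Waiting times: T1=20, T2=23, T3=24
Average waiting = (20+23+24) / 3 = 67/3 = 22.33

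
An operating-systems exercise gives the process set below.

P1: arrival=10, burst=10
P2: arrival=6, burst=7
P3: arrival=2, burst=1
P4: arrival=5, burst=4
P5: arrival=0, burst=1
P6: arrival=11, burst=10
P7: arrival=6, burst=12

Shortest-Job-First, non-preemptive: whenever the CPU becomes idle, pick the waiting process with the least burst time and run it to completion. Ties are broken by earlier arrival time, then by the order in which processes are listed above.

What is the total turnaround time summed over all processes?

Timeline: | P5 0-1 | idle 1-2 | P3 2-3 | idle 3-5 | P4 5-9 | P2 9-16 | P1 16-26 | P6 26-36 | P7 36-48 |
Completion: P1=26  P2=16  P3=3  P4=9  P5=1  P6=36  P7=48
Turnaround (C−A): P1=16  P2=10  P3=1  P4=4  P5=1  P6=25  P7=42
Turnaround = completion − arrival: P1=16, P2=10, P3=1, P4=4, P5=1, P6=25, P7=42
Total turnaround = 16 + 10 + 1 + 4 + 1 + 25 + 42 = 99

99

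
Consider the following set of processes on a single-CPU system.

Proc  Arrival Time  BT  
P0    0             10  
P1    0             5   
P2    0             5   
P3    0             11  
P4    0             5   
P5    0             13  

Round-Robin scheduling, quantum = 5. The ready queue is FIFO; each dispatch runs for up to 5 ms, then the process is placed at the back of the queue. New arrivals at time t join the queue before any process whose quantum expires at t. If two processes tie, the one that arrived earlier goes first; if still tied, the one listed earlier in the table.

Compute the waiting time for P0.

25

Timeline: | P0 0-5 | P1 5-10 | P2 10-15 | P3 15-20 | P4 20-25 | P5 25-30 | P0 30-35 | P3 35-40 | P5 40-45 | P3 45-46 | P5 46-49 |
Completion: P0=35  P1=10  P2=15  P3=46  P4=25  P5=49
Waiting(P0) = turnaround − burst = 35 − 10 = 25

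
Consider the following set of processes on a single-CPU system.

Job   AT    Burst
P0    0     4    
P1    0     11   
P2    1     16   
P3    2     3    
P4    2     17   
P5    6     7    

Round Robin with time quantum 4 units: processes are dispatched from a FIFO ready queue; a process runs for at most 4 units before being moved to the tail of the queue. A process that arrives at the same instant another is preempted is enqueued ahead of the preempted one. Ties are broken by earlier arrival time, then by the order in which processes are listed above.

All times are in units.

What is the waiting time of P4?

39

Schedule: | P0 0-4 | P1 4-8 | P2 8-12 | P3 12-15 | P4 15-19 | P5 19-23 | P1 23-27 | P2 27-31 | P4 31-35 | P5 35-38 | P1 38-41 | P2 41-45 | P4 45-49 | P2 49-53 | P4 53-58 |
Completion: P0=4  P1=41  P2=53  P3=15  P4=58  P5=38
Turnaround (C−A): P0=4  P1=41  P2=52  P3=13  P4=56  P5=32
Waiting(P4) = turnaround − burst = 56 − 17 = 39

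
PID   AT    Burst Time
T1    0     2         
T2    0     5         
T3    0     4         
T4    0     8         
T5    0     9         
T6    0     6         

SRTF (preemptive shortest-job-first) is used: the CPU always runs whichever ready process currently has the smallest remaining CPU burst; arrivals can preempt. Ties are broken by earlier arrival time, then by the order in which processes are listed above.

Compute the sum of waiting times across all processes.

Gantt: | T1 0-2 | T3 2-6 | T2 6-11 | T6 11-17 | T4 17-25 | T5 25-34 |
Completion: T1=2  T2=11  T3=6  T4=25  T5=34  T6=17
Waiting = turnaround − burst: T1=0, T2=6, T3=2, T4=17, T5=25, T6=11
Total waiting = 0 + 6 + 2 + 17 + 25 + 11 = 61

61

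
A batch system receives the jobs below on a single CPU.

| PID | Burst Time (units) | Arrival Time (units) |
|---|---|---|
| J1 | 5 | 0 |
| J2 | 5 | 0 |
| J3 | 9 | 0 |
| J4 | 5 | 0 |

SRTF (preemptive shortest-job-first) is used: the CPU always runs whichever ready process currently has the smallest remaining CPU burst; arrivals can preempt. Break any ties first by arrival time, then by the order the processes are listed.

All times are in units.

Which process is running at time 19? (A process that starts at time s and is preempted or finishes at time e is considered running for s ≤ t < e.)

Timeline: | J1 0-5 | J2 5-10 | J4 10-15 | J3 15-24 |
Completion: J1=5  J2=10  J3=24  J4=15
Turnaround (C−A): J1=5  J2=10  J3=24  J4=15

J3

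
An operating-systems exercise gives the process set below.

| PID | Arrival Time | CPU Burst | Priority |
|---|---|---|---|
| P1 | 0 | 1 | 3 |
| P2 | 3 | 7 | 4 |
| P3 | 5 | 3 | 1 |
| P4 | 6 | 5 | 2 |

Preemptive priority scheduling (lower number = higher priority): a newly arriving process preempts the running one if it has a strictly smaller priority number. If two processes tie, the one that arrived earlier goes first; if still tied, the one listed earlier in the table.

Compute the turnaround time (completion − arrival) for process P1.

Schedule: | P1 0-1 | idle 1-3 | P2 3-5 | P3 5-8 | P4 8-13 | P2 13-18 |
Completion: P1=1  P2=18  P3=8  P4=13
Turnaround (C−A): P1=1  P2=15  P3=3  P4=7
Turnaround(P1) = completion − arrival = 1 − 0 = 1

1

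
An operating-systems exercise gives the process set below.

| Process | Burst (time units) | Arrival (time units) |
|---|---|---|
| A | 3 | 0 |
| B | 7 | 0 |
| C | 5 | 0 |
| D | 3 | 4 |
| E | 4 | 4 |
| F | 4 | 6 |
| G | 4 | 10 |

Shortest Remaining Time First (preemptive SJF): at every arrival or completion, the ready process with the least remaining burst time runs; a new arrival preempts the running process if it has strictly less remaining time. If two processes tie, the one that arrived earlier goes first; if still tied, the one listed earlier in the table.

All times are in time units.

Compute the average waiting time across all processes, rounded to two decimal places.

Schedule: | A 0-3 | C 3-4 | D 4-7 | C 7-11 | E 11-15 | F 15-19 | G 19-23 | B 23-30 |
Completion: A=3  B=30  C=11  D=7  E=15  F=19  G=23
Waiting times: A=0, B=23, C=6, D=0, E=7, F=9, G=9
Average waiting = (0+23+6+0+7+9+9) / 7 = 54/7 = 7.71

7.71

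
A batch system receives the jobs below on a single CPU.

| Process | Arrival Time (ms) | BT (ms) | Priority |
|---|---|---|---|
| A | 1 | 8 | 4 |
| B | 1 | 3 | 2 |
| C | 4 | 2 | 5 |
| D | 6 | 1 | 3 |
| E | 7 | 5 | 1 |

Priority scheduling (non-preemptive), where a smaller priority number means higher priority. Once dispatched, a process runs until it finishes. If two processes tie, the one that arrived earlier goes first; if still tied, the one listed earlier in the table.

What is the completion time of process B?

4

Gantt: | idle 0-1 | B 1-4 | A 4-12 | E 12-17 | D 17-18 | C 18-20 |
Completion: A=12  B=4  C=20  D=18  E=17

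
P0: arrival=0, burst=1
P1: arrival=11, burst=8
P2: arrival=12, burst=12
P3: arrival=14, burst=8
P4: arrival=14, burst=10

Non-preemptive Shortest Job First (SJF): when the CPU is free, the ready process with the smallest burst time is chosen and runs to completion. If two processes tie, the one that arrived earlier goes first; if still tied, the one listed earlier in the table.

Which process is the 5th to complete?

Timeline: | P0 0-1 | idle 1-11 | P1 11-19 | P3 19-27 | P4 27-37 | P2 37-49 |
Completion: P0=1  P1=19  P2=49  P3=27  P4=37
Finish order: P0 → P1 → P3 → P4 → P2

P2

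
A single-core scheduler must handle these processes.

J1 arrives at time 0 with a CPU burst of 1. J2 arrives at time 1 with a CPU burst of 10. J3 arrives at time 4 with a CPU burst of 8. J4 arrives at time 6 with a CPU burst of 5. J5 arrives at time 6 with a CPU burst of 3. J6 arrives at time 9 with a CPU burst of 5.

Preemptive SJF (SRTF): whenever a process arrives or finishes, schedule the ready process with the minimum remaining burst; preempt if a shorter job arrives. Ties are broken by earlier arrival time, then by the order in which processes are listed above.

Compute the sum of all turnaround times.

73

Schedule: | J1 0-1 | J2 1-6 | J5 6-9 | J2 9-14 | J4 14-19 | J6 19-24 | J3 24-32 |
Completion: J1=1  J2=14  J3=32  J4=19  J5=9  J6=24
Turnaround (C−A): J1=1  J2=13  J3=28  J4=13  J5=3  J6=15
Turnaround = completion − arrival: J1=1, J2=13, J3=28, J4=13, J5=3, J6=15
Total turnaround = 1 + 13 + 28 + 13 + 3 + 15 = 73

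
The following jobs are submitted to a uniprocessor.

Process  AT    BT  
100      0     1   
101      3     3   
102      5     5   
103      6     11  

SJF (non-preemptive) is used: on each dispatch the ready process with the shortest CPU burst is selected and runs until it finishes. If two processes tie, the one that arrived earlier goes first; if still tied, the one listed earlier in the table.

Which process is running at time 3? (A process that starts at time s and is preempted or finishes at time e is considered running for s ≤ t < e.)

Schedule: | 100 0-1 | idle 1-3 | 101 3-6 | 102 6-11 | 103 11-22 |
Completion: 100=1  101=6  102=11  103=22
Turnaround (C−A): 100=1  101=3  102=6  103=16

101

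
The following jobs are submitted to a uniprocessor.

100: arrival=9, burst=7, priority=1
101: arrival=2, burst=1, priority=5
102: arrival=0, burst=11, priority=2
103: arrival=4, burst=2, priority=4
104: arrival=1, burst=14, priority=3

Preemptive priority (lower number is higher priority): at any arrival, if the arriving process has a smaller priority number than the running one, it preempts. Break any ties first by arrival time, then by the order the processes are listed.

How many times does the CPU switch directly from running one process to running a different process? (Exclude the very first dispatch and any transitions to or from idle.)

5

Schedule: | 102 0-9 | 100 9-16 | 102 16-18 | 104 18-32 | 103 32-34 | 101 34-35 |
Completion: 100=16  101=35  102=18  103=34  104=32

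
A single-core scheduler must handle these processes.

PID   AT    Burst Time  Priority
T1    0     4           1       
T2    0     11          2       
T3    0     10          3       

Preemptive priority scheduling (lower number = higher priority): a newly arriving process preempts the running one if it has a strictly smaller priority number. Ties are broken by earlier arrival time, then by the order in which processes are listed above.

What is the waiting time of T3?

15

Timeline: | T1 0-4 | T2 4-15 | T3 15-25 |
Completion: T1=4  T2=15  T3=25
Turnaround (C−A): T1=4  T2=15  T3=25
Waiting(T3) = turnaround − burst = 25 − 10 = 15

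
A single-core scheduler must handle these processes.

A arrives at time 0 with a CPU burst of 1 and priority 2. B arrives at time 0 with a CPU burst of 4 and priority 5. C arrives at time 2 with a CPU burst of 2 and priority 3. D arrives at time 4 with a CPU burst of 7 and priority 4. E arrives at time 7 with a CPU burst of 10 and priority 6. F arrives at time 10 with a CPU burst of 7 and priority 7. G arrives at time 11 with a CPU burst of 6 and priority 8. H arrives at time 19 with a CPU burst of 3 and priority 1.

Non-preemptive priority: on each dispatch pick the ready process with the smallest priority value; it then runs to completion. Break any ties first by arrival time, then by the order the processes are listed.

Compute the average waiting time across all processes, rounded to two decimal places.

7.38

Schedule: | A 0-1 | B 1-5 | C 5-7 | D 7-14 | E 14-24 | H 24-27 | F 27-34 | G 34-40 |
Completion: A=1  B=5  C=7  D=14  E=24  F=34  G=40  H=27
Waiting times: A=0, B=1, C=3, D=3, E=7, F=17, G=23, H=5
Average waiting = (0+1+3+3+7+17+23+5) / 8 = 59/8 = 7.38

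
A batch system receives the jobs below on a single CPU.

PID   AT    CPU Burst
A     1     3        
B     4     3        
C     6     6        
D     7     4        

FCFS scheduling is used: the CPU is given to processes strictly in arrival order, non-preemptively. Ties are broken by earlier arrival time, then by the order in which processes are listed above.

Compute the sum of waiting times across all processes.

7

Gantt: | idle 0-1 | A 1-4 | B 4-7 | C 7-13 | D 13-17 |
Completion: A=4  B=7  C=13  D=17
Turnaround (C−A): A=3  B=3  C=7  D=10
Waiting = turnaround − burst: A=0, B=0, C=1, D=6
Total waiting = 0 + 0 + 1 + 6 = 7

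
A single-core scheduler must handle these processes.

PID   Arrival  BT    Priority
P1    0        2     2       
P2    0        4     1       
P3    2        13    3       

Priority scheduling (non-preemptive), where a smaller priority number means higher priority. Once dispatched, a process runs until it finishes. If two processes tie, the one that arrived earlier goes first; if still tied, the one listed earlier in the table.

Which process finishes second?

Timeline: | P2 0-4 | P1 4-6 | P3 6-19 |
Completion: P1=6  P2=4  P3=19
Turnaround (C−A): P1=6  P2=4  P3=17
Finish order: P2 → P1 → P3

P1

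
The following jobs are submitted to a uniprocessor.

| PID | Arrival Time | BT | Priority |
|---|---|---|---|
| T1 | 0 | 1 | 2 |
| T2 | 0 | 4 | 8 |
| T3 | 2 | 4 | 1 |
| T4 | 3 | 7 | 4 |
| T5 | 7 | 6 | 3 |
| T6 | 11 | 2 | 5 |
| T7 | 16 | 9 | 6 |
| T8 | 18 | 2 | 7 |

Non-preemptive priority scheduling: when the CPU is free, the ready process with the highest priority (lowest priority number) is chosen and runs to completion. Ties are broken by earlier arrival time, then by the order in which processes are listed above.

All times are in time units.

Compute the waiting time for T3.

Timeline: | T1 0-1 | T2 1-5 | T3 5-9 | T5 9-15 | T4 15-22 | T6 22-24 | T7 24-33 | T8 33-35 |
Completion: T1=1  T2=5  T3=9  T4=22  T5=15  T6=24  T7=33  T8=35
Turnaround (C−A): T1=1  T2=5  T3=7  T4=19  T5=8  T6=13  T7=17  T8=17
Waiting(T3) = turnaround − burst = 7 − 4 = 3

3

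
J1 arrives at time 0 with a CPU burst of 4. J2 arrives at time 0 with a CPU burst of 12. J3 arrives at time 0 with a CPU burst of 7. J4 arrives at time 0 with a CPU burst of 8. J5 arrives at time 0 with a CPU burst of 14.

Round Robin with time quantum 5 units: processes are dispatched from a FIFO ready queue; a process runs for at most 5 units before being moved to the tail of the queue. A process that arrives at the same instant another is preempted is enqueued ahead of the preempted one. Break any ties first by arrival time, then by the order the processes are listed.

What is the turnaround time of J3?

31

Gantt: | J1 0-4 | J2 4-9 | J3 9-14 | J4 14-19 | J5 19-24 | J2 24-29 | J3 29-31 | J4 31-34 | J5 34-39 | J2 39-41 | J5 41-45 |
Completion: J1=4  J2=41  J3=31  J4=34  J5=45
Turnaround (C−A): J1=4  J2=41  J3=31  J4=34  J5=45
Turnaround(J3) = completion − arrival = 31 − 0 = 31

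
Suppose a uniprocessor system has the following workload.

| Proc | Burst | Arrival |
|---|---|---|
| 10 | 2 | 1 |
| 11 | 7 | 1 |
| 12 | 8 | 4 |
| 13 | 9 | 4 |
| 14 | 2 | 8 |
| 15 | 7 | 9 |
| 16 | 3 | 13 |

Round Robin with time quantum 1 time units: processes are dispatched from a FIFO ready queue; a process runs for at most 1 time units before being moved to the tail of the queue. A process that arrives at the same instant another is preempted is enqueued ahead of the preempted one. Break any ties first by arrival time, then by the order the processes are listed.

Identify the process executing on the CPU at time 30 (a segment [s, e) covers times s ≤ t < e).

Schedule: | idle 0-1 | 10 1-2 | 11 2-3 | 10 3-4 | 11 4-5 | 12 5-6 | 13 6-7 | 11 7-8 | 12 8-9 | 13 9-10 | 14 10-11 | 11 11-12 | 15 12-13 | 12 13-14 | 13 14-15 | 14 15-16 | 11 16-17 | 16 17-18 | 15 18-19 | 12 19-20 | 13 20-21 | 11 21-22 | 16 22-23 | 15 23-24 | 12 24-25 | 13 25-26 | 11 26-27 | 16 27-28 | 15 28-29 | 12 29-30 | 13 30-31 | 15 31-32 | 12 32-33 | 13 33-34 | 15 34-35 | 12 35-36 | 13 36-37 | 15 37-38 | 13 38-39 |
Completion: 10=4  11=27  12=36  13=39  14=16  15=38  16=28

13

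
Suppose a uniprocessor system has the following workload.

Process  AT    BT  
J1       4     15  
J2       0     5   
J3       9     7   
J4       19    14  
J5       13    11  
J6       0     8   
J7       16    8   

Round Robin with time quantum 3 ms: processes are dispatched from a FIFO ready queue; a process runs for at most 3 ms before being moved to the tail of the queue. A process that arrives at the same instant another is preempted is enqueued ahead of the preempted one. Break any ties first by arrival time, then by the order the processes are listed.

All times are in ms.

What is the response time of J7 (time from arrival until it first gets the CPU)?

Timeline: | J2 0-3 | J6 3-6 | J2 6-8 | J1 8-11 | J6 11-14 | J3 14-17 | J1 17-20 | J5 20-23 | J6 23-25 | J7 25-28 | J3 28-31 | J4 31-34 | J1 34-37 | J5 37-40 | J7 40-43 | J3 43-44 | J4 44-47 | J1 47-50 | J5 50-53 | J7 53-55 | J4 55-58 | J1 58-61 | J5 61-63 | J4 63-68 |
Completion: J1=61  J2=8  J3=44  J4=68  J5=63  J6=25  J7=55
Response(J7) = first start − arrival = 25 − 16 = 9

9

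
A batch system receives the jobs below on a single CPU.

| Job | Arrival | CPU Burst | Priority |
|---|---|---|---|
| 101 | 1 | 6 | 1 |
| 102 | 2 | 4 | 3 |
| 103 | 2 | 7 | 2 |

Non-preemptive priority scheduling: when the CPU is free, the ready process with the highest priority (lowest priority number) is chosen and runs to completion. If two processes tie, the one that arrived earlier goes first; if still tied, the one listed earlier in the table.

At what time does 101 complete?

Timeline: | idle 0-1 | 101 1-7 | 103 7-14 | 102 14-18 |
Completion: 101=7  102=18  103=14

7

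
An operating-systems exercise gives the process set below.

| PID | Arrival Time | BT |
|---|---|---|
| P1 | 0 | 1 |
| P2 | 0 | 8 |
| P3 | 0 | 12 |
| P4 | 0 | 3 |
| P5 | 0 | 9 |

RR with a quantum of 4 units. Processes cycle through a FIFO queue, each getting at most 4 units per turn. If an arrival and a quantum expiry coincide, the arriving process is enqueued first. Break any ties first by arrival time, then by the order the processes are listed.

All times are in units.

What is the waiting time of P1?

Schedule: | P1 0-1 | P2 1-5 | P3 5-9 | P4 9-12 | P5 12-16 | P2 16-20 | P3 20-24 | P5 24-28 | P3 28-32 | P5 32-33 |
Completion: P1=1  P2=20  P3=32  P4=12  P5=33
Turnaround (C−A): P1=1  P2=20  P3=32  P4=12  P5=33
Waiting(P1) = turnaround − burst = 1 − 1 = 0

0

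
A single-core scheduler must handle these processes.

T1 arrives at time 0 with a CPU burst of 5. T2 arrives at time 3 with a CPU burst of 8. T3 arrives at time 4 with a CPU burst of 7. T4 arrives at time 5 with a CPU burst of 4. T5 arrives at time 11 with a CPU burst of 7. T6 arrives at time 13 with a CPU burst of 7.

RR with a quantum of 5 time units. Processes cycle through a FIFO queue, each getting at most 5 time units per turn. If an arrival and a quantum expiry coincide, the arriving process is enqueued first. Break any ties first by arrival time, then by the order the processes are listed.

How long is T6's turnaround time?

25

Schedule: | T1 0-5 | T2 5-10 | T3 10-15 | T4 15-19 | T2 19-22 | T5 22-27 | T6 27-32 | T3 32-34 | T5 34-36 | T6 36-38 |
Completion: T1=5  T2=22  T3=34  T4=19  T5=36  T6=38
Turnaround (C−A): T1=5  T2=19  T3=30  T4=14  T5=25  T6=25
Turnaround(T6) = completion − arrival = 38 − 13 = 25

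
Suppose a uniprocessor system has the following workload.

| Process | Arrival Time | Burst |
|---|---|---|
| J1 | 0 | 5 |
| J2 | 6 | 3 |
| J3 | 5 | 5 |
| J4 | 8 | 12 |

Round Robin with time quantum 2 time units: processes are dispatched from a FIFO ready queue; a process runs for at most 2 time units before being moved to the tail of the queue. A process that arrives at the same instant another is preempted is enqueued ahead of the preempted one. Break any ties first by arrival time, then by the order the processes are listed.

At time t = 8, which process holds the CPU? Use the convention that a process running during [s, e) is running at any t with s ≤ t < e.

J2

Gantt: | J1 0-5 | J3 5-7 | J2 7-9 | J3 9-11 | J4 11-13 | J2 13-14 | J3 14-15 | J4 15-25 |
Completion: J1=5  J2=14  J3=15  J4=25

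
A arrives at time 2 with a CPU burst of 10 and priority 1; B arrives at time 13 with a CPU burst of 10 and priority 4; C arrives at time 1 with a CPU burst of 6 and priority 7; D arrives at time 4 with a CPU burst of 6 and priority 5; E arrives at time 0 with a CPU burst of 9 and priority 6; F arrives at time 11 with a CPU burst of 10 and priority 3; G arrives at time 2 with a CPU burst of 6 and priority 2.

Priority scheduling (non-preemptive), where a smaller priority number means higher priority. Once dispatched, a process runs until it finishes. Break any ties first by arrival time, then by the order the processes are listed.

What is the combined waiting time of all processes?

151

Gantt: | E 0-9 | A 9-19 | G 19-25 | F 25-35 | B 35-45 | D 45-51 | C 51-57 |
Completion: A=19  B=45  C=57  D=51  E=9  F=35  G=25
Waiting = turnaround − burst: A=7, B=22, C=50, D=41, E=0, F=14, G=17
Total waiting = 7 + 22 + 50 + 41 + 0 + 14 + 17 = 151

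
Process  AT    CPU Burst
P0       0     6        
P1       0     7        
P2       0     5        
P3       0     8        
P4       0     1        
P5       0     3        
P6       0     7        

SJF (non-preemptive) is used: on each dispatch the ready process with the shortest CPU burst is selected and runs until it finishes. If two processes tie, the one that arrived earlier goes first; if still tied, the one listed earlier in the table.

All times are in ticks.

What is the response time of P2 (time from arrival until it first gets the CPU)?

4

Schedule: | P4 0-1 | P5 1-4 | P2 4-9 | P0 9-15 | P1 15-22 | P6 22-29 | P3 29-37 |
Completion: P0=15  P1=22  P2=9  P3=37  P4=1  P5=4  P6=29
Turnaround (C−A): P0=15  P1=22  P2=9  P3=37  P4=1  P5=4  P6=29
Response(P2) = first start − arrival = 4 − 0 = 4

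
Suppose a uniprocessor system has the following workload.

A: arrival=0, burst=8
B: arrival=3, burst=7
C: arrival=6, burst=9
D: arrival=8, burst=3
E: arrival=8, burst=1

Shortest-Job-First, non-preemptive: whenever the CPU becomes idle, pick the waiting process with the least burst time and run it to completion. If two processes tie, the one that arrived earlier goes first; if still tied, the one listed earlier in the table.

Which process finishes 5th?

Gantt: | A 0-8 | E 8-9 | D 9-12 | B 12-19 | C 19-28 |
Completion: A=8  B=19  C=28  D=12  E=9
Turnaround (C−A): A=8  B=16  C=22  D=4  E=1
Finish order: A → E → D → B → C

C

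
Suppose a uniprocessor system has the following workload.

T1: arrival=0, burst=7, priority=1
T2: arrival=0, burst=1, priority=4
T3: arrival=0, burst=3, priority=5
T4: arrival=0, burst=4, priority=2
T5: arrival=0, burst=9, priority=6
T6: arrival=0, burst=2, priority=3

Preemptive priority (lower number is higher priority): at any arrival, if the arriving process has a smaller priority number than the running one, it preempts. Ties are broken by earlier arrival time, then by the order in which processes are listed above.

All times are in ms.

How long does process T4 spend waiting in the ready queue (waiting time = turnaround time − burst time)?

Gantt: | T1 0-7 | T4 7-11 | T6 11-13 | T2 13-14 | T3 14-17 | T5 17-26 |
Completion: T1=7  T2=14  T3=17  T4=11  T5=26  T6=13
Turnaround (C−A): T1=7  T2=14  T3=17  T4=11  T5=26  T6=13
Waiting(T4) = turnaround − burst = 11 − 4 = 7

7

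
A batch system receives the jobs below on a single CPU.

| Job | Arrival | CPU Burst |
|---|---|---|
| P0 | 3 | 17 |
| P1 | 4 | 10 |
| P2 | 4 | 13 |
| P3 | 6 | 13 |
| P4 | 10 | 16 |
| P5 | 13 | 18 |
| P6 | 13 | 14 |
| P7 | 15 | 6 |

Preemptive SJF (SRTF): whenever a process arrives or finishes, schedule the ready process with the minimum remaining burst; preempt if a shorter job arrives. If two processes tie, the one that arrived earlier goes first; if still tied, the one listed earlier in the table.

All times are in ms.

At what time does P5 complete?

Gantt: | idle 0-3 | P0 3-4 | P1 4-14 | P2 14-15 | P7 15-21 | P2 21-33 | P3 33-46 | P6 46-60 | P0 60-76 | P4 76-92 | P5 92-110 |
Completion: P0=76  P1=14  P2=33  P3=46  P4=92  P5=110  P6=60  P7=21

110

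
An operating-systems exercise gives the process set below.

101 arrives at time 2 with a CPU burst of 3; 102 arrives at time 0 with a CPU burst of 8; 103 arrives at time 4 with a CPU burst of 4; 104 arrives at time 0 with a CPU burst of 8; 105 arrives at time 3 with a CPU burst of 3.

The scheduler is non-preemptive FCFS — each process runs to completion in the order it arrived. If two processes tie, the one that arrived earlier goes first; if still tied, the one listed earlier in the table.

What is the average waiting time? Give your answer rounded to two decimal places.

Gantt: | 102 0-8 | 104 8-16 | 101 16-19 | 105 19-22 | 103 22-26 |
Completion: 101=19  102=8  103=26  104=16  105=22
Turnaround (C−A): 101=17  102=8  103=22  104=16  105=19
Waiting times: 101=14, 102=0, 103=18, 104=8, 105=16
Average waiting = (14+0+18+8+16) / 5 = 56/5 = 11.20

11.20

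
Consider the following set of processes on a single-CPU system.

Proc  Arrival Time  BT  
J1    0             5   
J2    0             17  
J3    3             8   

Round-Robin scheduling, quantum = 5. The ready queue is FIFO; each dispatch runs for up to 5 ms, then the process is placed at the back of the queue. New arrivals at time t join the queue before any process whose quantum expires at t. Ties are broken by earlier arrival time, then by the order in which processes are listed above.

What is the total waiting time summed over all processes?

25

Timeline: | J1 0-5 | J2 5-10 | J3 10-15 | J2 15-20 | J3 20-23 | J2 23-30 |
Completion: J1=5  J2=30  J3=23
Turnaround (C−A): J1=5  J2=30  J3=20
Waiting = turnaround − burst: J1=0, J2=13, J3=12
Total waiting = 0 + 13 + 12 = 25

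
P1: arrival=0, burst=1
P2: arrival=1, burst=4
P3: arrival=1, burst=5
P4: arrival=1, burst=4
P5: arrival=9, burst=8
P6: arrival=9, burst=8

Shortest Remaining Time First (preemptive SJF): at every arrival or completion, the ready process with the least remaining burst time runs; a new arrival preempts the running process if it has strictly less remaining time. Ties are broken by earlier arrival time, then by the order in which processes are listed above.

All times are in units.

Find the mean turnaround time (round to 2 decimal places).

Schedule: | P1 0-1 | P2 1-5 | P4 5-9 | P3 9-14 | P5 14-22 | P6 22-30 |
Completion: P1=1  P2=5  P3=14  P4=9  P5=22  P6=30
Turnaround times: P1=1, P2=4, P3=13, P4=8, P5=13, P6=21
Average turnaround = (1+4+13+8+13+21) / 6 = 60/6 = 10.00

10.00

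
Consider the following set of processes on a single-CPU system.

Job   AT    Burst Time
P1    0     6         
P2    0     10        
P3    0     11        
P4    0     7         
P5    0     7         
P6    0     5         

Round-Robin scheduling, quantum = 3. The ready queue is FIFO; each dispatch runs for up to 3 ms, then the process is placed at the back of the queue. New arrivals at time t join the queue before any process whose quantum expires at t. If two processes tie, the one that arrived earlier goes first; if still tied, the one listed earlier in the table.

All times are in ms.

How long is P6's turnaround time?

Timeline: | P1 0-3 | P2 3-6 | P3 6-9 | P4 9-12 | P5 12-15 | P6 15-18 | P1 18-21 | P2 21-24 | P3 24-27 | P4 27-30 | P5 30-33 | P6 33-35 | P2 35-38 | P3 38-41 | P4 41-42 | P5 42-43 | P2 43-44 | P3 44-46 |
Completion: P1=21  P2=44  P3=46  P4=42  P5=43  P6=35
Turnaround (C−A): P1=21  P2=44  P3=46  P4=42  P5=43  P6=35
Turnaround(P6) = completion − arrival = 35 − 0 = 35

35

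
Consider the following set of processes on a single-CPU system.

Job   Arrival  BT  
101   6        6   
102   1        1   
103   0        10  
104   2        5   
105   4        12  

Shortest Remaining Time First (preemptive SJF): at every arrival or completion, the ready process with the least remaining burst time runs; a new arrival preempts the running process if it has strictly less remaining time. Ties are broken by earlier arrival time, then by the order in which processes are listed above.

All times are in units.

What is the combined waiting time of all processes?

31

Timeline: | 103 0-1 | 102 1-2 | 104 2-7 | 101 7-13 | 103 13-22 | 105 22-34 |
Completion: 101=13  102=2  103=22  104=7  105=34
Turnaround (C−A): 101=7  102=1  103=22  104=5  105=30
Waiting = turnaround − burst: 101=1, 102=0, 103=12, 104=0, 105=18
Total waiting = 1 + 0 + 12 + 0 + 18 = 31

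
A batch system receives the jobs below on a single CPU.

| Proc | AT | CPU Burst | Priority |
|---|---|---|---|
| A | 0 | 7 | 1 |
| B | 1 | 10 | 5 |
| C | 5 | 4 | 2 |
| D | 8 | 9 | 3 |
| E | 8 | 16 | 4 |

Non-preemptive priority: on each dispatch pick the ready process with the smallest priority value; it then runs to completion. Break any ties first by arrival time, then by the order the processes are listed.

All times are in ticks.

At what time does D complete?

Schedule: | A 0-7 | C 7-11 | D 11-20 | E 20-36 | B 36-46 |
Completion: A=7  B=46  C=11  D=20  E=36

20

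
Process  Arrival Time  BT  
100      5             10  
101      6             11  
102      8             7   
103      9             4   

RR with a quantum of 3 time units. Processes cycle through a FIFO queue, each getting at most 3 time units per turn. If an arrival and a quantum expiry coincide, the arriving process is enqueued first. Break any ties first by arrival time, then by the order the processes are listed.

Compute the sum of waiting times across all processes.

76

Gantt: | idle 0-5 | 100 5-8 | 101 8-11 | 102 11-14 | 100 14-17 | 103 17-20 | 101 20-23 | 102 23-26 | 100 26-29 | 103 29-30 | 101 30-33 | 102 33-34 | 100 34-35 | 101 35-37 |
Completion: 100=35  101=37  102=34  103=30
Waiting = turnaround − burst: 100=20, 101=20, 102=19, 103=17
Total waiting = 20 + 20 + 19 + 17 = 76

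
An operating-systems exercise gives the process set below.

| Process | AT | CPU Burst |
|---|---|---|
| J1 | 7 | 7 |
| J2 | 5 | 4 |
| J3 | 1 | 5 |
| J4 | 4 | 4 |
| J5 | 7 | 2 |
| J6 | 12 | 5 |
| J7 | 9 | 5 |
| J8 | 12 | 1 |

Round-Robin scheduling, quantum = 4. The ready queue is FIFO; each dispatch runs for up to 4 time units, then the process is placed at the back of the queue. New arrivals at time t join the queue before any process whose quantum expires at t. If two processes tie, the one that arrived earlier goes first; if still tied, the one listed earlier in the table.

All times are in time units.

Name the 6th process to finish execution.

Timeline: | idle 0-1 | J3 1-5 | J4 5-9 | J2 9-13 | J3 13-14 | J1 14-18 | J5 18-20 | J7 20-24 | J6 24-28 | J8 28-29 | J1 29-32 | J7 32-33 | J6 33-34 |
Completion: J1=32  J2=13  J3=14  J4=9  J5=20  J6=34  J7=33  J8=29
Turnaround (C−A): J1=25  J2=8  J3=13  J4=5  J5=13  J6=22  J7=24  J8=17
Finish order: J4 → J2 → J3 → J5 → J8 → J1 → J7 → J6

J1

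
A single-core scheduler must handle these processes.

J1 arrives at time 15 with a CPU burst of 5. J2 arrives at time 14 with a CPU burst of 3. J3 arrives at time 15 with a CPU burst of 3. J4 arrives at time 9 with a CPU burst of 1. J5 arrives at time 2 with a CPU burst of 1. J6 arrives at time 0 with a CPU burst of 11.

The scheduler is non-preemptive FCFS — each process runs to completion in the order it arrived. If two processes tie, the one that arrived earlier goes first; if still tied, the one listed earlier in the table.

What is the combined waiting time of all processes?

21

Gantt: | J6 0-11 | J5 11-12 | J4 12-13 | idle 13-14 | J2 14-17 | J1 17-22 | J3 22-25 |
Completion: J1=22  J2=17  J3=25  J4=13  J5=12  J6=11
Waiting = turnaround − burst: J1=2, J2=0, J3=7, J4=3, J5=9, J6=0
Total waiting = 2 + 0 + 7 + 3 + 9 + 0 = 21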